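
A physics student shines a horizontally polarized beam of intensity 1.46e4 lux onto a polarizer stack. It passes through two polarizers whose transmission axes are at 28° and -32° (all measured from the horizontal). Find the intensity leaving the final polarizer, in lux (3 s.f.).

I₁ = 1.46e4 lux · cos²(28°) = 1.138e+04 lux.
I₂ = I₁ · cos²(60°) = 1.138e+04 · 0.25 = 2846 lux.

I ≈ 2850 lux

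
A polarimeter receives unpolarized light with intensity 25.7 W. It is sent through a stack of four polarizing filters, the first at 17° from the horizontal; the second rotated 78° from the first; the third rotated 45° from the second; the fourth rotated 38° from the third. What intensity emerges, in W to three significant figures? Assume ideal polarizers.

Unpolarized light through the first polarizer → I₁ = 25.7 W/2 = 12.85 W, polarized at 17°.
I₂ = I₁ · cos²(78°) = 12.85 · 0.04323 = 0.5555 W.
I₃ = I₂ · cos²(45°) = 0.5555 · 0.5 = 0.2777 W.
I₄ = I₃ · cos²(38°) = 0.2777 · 0.621 = 0.1725 W.

I ≈ 0.172 W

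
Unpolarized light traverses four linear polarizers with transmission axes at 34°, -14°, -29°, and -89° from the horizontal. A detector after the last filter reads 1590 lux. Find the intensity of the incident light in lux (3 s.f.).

I₀ ≈ 3.04e4 lux

Unpolarized light through the first polarizer → I₁ = ½ I₀, now polarized at 34°.
I₂ = I₁ cos²(-14° − 34°) = 0.5 I₀ · cos²(48°) = 0.2239 I₀.
I₃ = I₂ cos²(-29° + 14°) = 0.2239 I₀ · cos²(15°) = 0.2089 I₀.
I₄ = I₃ cos²(-89° + 29°) = 0.2089 I₀ · cos²(60°) = 0.05222 I₀.
So 1590 lux = 0.05222 I₀, giving I₀ = 1590/0.05222 = 3.045e+04 lux.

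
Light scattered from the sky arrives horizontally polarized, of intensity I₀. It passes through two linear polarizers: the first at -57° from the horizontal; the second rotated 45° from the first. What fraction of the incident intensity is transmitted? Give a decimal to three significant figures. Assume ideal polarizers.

≈ 0.148 I₀

I₁ = I₀ cos²(-57° − 0°) = I₀ cos²(57°) = 0.2966 I₀.
I₂ = I₁ cos²(45°) = 0.2966 · 0.5 I₀ = 0.1483 I₀.
Transmitted fraction = 0.1483.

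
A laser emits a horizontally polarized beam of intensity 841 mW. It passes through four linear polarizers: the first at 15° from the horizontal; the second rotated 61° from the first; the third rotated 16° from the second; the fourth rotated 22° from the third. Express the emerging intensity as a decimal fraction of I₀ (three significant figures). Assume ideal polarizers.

I/I₀ ≈ 0.174

I₁ = 841 mW · cos²(15°) = 784.7 mW.
I₂ = I₁ · cos²(61°) = 784.7 · 0.235 = 184.4 mW.
I₃ = I₂ · cos²(16°) = 184.4 · 0.924 = 170.4 mW.
I₄ = I₃ · cos²(22°) = 170.4 · 0.8597 = 146.5 mW.
Transmitted fraction = 0.1742.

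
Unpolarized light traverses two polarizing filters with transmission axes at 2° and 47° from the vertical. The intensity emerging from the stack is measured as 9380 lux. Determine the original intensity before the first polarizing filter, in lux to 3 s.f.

Unpolarized light through the first polarizer → I₁ = ½ I₀, now polarized at 2°.
I₂ = I₁ cos²(47° − 2°) = 0.5 I₀ · cos²(45°) = 0.25 I₀.
So 9380 lux = 0.25 I₀, giving I₀ = 9380/0.25 = 3.752e+04 lux.

I₀ ≈ 3.75e4 lux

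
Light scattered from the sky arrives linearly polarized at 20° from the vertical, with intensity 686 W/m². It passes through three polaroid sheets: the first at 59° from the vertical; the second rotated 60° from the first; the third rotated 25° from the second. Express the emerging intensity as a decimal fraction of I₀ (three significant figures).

I₁ = 686 W/m² · cos²(39°) = 414.3 W/m².
I₂ = I₁ · cos²(60°) = 414.3 · 0.25 = 103.6 W/m².
I₃ = I₂ · cos²(25°) = 103.6 · 0.8214 = 85.08 W/m².
Transmitted fraction = 0.124.

I/I₀ ≈ 0.124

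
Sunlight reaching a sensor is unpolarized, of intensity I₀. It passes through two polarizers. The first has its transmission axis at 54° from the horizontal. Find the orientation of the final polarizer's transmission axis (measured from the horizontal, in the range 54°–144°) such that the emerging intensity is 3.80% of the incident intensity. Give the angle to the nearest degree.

Unpolarized light through the first polarizer → I₁ = ½ I₀, now polarized at 54°.
Need I₂/I₀ = 0.038, so cos²(θ − 54°) = 0.038 / 0.5 = 0.076.
θ − 54° = arccos(√0.076) = 74.0°, giving θ ≈ 54 + 74.0 = 128.0°.

θ ≈ 128°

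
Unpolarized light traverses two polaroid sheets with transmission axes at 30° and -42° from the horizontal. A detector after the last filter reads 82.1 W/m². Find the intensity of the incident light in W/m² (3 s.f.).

I₀ ≈ 1720 W/m²

Unpolarized light through the first polarizer → I₁ = ½ I₀, now polarized at 30°.
I₂ = I₁ cos²(-42° − 30°) = 0.5 I₀ · cos²(72°) = 0.04775 I₀.
So 82.1 W/m² = 0.04775 I₀, giving I₀ = 82.1/0.04775 = 1720 W/m².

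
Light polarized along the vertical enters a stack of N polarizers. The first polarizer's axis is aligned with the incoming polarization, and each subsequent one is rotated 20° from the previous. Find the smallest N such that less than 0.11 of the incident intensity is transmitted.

N = 19

First polarizer is aligned with the polarization: full transmission.
Each further stage multiplies by cos²(20°) = 0.883.
After N polarizers: T = 0.883^(N−1). Require T < 0.11 ⇒ N−1 > ln(0.11)/ln(0.883) = 17.74, so N−1 ≥ 18 and N = 19.
Check: N=19 gives T = 0.1065 < 0.11; N=18 gives T = 0.1206.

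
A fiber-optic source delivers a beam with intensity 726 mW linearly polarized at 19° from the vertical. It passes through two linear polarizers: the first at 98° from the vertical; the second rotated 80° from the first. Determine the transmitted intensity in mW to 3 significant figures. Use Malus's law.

By Malus's law, I₁ = 726 mW · cos²(79°) = 26.43 mW.
I₂ = I₁ · cos²(80°) = 26.43 · 0.03015 = 0.797 mW.

I ≈ 0.797 mW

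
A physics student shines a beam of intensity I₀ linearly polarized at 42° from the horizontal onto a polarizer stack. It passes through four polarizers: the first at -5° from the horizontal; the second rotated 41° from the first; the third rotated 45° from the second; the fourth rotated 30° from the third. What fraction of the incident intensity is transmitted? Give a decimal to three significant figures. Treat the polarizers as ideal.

≈ 0.0993 I₀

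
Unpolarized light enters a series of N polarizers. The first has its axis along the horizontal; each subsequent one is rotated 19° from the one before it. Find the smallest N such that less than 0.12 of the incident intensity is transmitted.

First polarizer halves the unpolarized light: factor 1/2.
Each further stage multiplies by cos²(19°) = 0.894.
After N polarizers: T = 0.5·0.894^(N−1). Require T < 0.12 ⇒ N−1 > ln(0.12/0.5)/ln(0.894) = 12.74, so N−1 ≥ 13 and N = 14.
Check: N=14 gives T = 0.1165 < 0.12; N=13 gives T = 0.1303.

N = 14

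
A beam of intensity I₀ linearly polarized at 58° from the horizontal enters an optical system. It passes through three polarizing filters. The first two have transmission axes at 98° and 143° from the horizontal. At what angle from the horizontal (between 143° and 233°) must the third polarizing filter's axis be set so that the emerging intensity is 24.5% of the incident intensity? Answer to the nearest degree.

I₁ = I₀ cos²(98° − 58°) = I₀ cos²(40°) = 0.5868 I₀.
I₂ = I₁ cos²(143° − 98°) = 0.5868 I₀ · cos²(45°) = 0.2934 I₀.
Need I₃/I₀ = 0.245, so cos²(θ − 143°) = 0.245 / 0.2934 = 0.835.
θ − 143° = arccos(√0.835) = 24.0°, giving θ ≈ 143 + 24.0 = 167.0°.

θ ≈ 167°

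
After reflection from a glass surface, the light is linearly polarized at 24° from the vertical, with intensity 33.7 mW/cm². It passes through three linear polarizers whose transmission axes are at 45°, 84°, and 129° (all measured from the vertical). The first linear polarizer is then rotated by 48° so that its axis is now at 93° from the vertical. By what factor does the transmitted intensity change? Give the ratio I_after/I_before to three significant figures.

Before rotation:
By Malus's law, I₁ = I₀ cos²(45° − 24°) = I₀ cos²(21°) = 0.8716 I₀.
I₂ = I₁ cos²(84° − 45°) = 0.8716 I₀ · cos²(39°) = 0.5264 I₀.
I₃ = I₂ cos²(129° − 84°) = 0.5264 I₀ · cos²(45°) = 0.2632 I₀.
After rotation:
I₁ = I₀ cos²(93° − 24°) = I₀ cos²(69°) = 0.1284 I₀.
I₂ = I₁ cos²(84° − 93°) = 0.1284 I₀ · cos²(9°) = 0.1253 I₀.
I₃ = I₂ cos²(129° − 84°) = 0.1253 I₀ · cos²(45°) = 0.06264 I₀.
Ratio = 0.06264 / 0.2632 = 0.238.

I_new/I_old ≈ 0.238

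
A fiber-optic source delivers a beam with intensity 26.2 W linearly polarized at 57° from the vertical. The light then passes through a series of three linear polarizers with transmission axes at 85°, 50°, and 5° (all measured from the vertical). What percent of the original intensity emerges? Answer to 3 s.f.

≈ 26.2%

I₁ = 26.2 W · cos²(28°) = 20.43 W.
I₂ = I₁ · cos²(35°) = 20.43 · 0.671 = 13.71 W.
I₃ = I₂ · cos²(45°) = 13.71 · 0.5 = 6.853 W.
That is 26.16% of the incident intensity.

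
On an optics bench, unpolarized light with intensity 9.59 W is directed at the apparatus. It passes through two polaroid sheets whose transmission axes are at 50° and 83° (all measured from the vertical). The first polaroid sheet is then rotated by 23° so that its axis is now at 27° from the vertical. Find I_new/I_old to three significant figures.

I_new/I_old ≈ 0.445

Before rotation:
Unpolarized light through the first polarizer → I₁ = ½ I₀, now polarized at 50°.
I₂ = I₁ cos²(83° − 50°) = 0.5 I₀ · cos²(33°) = 0.3517 I₀.
After rotation:
Unpolarized light through the first polarizer → I₁ = ½ I₀, now polarized at 27°.
I₂ = I₁ cos²(83° − 27°) = 0.5 I₀ · cos²(56°) = 0.1563 I₀.
Ratio = 0.1563 / 0.3517 = 0.4446.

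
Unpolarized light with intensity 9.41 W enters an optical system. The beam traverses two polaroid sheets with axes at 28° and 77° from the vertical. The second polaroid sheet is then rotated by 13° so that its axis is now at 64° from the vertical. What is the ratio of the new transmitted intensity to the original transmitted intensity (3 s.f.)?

I_new/I_old ≈ 1.52

Before rotation:
Unpolarized light through the first polarizer → I₁ = ½ I₀, now polarized at 28°.
I₂ = I₁ cos²(77° − 28°) = 0.5 I₀ · cos²(49°) = 0.2152 I₀.
After rotation:
Unpolarized light through the first polarizer → I₁ = ½ I₀, now polarized at 28°.
I₂ = I₁ cos²(64° − 28°) = 0.5 I₀ · cos²(36°) = 0.3273 I₀.
Ratio = 0.3273 / 0.2152 = 1.521.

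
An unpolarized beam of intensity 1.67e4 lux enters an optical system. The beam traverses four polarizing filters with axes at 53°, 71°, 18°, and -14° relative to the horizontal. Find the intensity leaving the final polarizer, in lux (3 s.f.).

I ≈ 1970 lux

Unpolarized light through the first polarizer → I₁ = 1.67e4 lux/2 = 8350 lux, polarized at 53°.
I₂ = I₁ · cos²(18°) = 8350 · 0.9045 = 7553 lux.
I₃ = I₂ · cos²(53°) = 7553 · 0.3622 = 2735 lux.
I₄ = I₃ · cos²(32°) = 2735 · 0.7192 = 1967 lux.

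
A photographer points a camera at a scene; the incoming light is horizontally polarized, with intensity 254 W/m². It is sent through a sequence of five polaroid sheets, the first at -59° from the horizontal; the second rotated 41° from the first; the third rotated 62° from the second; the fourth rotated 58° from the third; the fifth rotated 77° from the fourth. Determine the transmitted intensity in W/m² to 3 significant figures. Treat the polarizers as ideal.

By Malus's law, I₁ = 254 W/m² · cos²(59°) = 67.38 W/m².
I₂ = I₁ · cos²(41°) = 67.38 · 0.5696 = 38.38 W/m².
I₃ = I₂ · cos²(62°) = 38.38 · 0.2204 = 8.458 W/m².
I₄ = I₃ · cos²(58°) = 8.458 · 0.2808 = 2.375 W/m².
I₅ = I₄ · cos²(77°) = 2.375 · 0.0506 = 0.1202 W/m².

I ≈ 0.120 W/m²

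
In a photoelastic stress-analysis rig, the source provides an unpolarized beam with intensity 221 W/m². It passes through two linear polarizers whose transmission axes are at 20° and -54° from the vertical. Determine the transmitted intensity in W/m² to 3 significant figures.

I ≈ 8.40 W/m²

Unpolarized light through the first polarizer → I₁ = 221 W/m²/2 = 110.5 W/m², polarized at 20°.
I₂ = I₁ · cos²(74°) = 110.5 · 0.07598 = 8.395 W/m².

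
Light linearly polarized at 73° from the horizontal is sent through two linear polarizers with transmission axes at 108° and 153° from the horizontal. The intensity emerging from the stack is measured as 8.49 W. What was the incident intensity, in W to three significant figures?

I₁ = I₀ cos²(108° − 73°) = I₀ cos²(35°) = 0.671 I₀.
I₂ = I₁ cos²(153° − 108°) = 0.671 I₀ · cos²(45°) = 0.3355 I₀.
So 8.49 W = 0.3355 I₀, giving I₀ = 8.49/0.3355 = 25.31 W.

I₀ ≈ 25.3 W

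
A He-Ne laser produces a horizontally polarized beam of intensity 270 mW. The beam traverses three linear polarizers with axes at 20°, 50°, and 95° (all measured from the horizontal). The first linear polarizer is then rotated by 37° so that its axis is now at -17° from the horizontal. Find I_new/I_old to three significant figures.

I_new/I_old ≈ 0.211

Before rotation:
By Malus's law, I₁ = I₀ cos²(20° − 0°) = I₀ cos²(20°) = 0.883 I₀.
I₂ = I₁ cos²(50° − 20°) = 0.883 I₀ · cos²(30°) = 0.6623 I₀.
I₃ = I₂ cos²(95° − 50°) = 0.6623 I₀ · cos²(45°) = 0.3311 I₀.
After rotation:
I₁ = I₀ cos²(-17° − 0°) = I₀ cos²(17°) = 0.9145 I₀.
I₂ = I₁ cos²(50° + 17°) = 0.9145 I₀ · cos²(67°) = 0.1396 I₀.
I₃ = I₂ cos²(95° − 50°) = 0.1396 I₀ · cos²(45°) = 0.06981 I₀.
Ratio = 0.06981 / 0.3311 = 0.2108.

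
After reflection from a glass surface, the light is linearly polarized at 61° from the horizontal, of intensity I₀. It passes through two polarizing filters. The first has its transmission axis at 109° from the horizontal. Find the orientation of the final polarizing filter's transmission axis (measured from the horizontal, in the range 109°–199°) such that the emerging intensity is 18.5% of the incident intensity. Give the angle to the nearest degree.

I₁ = I₀ cos²(109° − 61°) = I₀ cos²(48°) = 0.4477 I₀.
Need I₂/I₀ = 0.185, so cos²(θ − 109°) = 0.185 / 0.4477 = 0.4132.
θ − 109° = arccos(√0.4132) = 50.0°, giving θ ≈ 109 + 50.0 = 159.0°.

θ ≈ 159°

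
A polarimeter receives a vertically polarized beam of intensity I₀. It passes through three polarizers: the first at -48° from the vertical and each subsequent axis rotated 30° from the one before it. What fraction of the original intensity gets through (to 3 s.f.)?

≈ 0.252 I₀

I₁ = I₀ cos²(-48° − 0°) = I₀ cos²(48°) = 0.4477 I₀.
I₂ = I₁ cos²(30°) = 0.4477 · 0.75 I₀ = 0.3358 I₀.
I₃ = I₂ cos²(30°) = 0.3358 · 0.75 I₀ = 0.2519 I₀.
Transmitted fraction = 0.2519.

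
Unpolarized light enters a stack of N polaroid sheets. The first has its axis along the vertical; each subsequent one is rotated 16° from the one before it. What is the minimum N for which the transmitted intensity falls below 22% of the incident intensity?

N = 12

First polarizer halves the unpolarized light: factor 1/2.
Each further stage multiplies by cos²(16°) = 0.924.
After N polarizers: T = 0.5·0.924^(N−1). Require T < 0.22 ⇒ N−1 > ln(0.22/0.5)/ln(0.924) = 10.39, so N−1 ≥ 11 and N = 12.
Check: N=12 gives T = 0.2096 < 0.22; N=11 gives T = 0.2269.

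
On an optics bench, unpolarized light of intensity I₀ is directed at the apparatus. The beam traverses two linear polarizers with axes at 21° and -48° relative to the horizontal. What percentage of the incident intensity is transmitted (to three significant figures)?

Unpolarized light through the first polarizer → I₁ = ½ I₀, now polarized at 21°.
I₂ = I₁ cos²(-48° − 21°) = 0.5 I₀ · cos²(69°) = 0.06421 I₀.
That is 6.421% of the incident intensity.

≈ 6.42%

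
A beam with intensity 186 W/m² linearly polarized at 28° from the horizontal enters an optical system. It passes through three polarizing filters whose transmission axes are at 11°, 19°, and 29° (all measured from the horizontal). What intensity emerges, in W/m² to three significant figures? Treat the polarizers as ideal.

By Malus's law, I₁ = 186 W/m² · cos²(17°) = 170.1 W/m².
I₂ = I₁ · cos²(8°) = 170.1 · 0.9806 = 166.8 W/m².
I₃ = I₂ · cos²(10°) = 166.8 · 0.9698 = 161.8 W/m².

I ≈ 162 W/m²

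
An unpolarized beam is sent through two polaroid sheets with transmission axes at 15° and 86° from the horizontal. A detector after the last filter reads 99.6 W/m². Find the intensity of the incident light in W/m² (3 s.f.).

Unpolarized light through the first polarizer → I₁ = ½ I₀, now polarized at 15°.
I₂ = I₁ cos²(86° − 15°) = 0.5 I₀ · cos²(71°) = 0.053 I₀.
So 99.6 W/m² = 0.053 I₀, giving I₀ = 99.6/0.053 = 1879 W/m².

I₀ ≈ 1880 W/m²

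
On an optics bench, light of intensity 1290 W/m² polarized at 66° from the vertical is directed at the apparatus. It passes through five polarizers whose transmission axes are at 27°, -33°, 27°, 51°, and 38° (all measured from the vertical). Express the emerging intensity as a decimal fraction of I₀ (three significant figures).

I/I₀ ≈ 0.0299

I₁ = 1290 W/m² · cos²(39°) = 779.1 W/m².
I₂ = I₁ · cos²(60°) = 779.1 · 0.25 = 194.8 W/m².
I₃ = I₂ · cos²(60°) = 194.8 · 0.25 = 48.69 W/m².
I₄ = I₃ · cos²(24°) = 48.69 · 0.8346 = 40.64 W/m².
I₅ = I₄ · cos²(13°) = 40.64 · 0.9494 = 38.58 W/m².
Transmitted fraction = 0.02991.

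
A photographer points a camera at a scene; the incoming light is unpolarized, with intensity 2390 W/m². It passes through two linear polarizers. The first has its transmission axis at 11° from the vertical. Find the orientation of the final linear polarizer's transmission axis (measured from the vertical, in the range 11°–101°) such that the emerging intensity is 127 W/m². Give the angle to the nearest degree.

θ ≈ 82°

Unpolarized light through the first polarizer → I₁ = ½ I₀, now polarized at 11°.
Target fraction: 127 / 2390 W/m² = 0.05314 of I₀.
Need I₂/I₀ = 0.05314, so cos²(θ − 11°) = 0.05314 / 0.5 = 0.1063.
θ − 11° = arccos(√0.1063) = 71.0°, giving θ ≈ 11 + 71.0 = 82.0°.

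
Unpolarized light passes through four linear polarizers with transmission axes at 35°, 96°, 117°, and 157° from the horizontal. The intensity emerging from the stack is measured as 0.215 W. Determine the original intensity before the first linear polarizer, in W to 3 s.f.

Unpolarized light through the first polarizer → I₁ = ½ I₀, now polarized at 35°.
I₂ = I₁ cos²(96° − 35°) = 0.5 I₀ · cos²(61°) = 0.1175 I₀.
I₃ = I₂ cos²(117° − 96°) = 0.1175 I₀ · cos²(21°) = 0.1024 I₀.
I₄ = I₃ cos²(157° − 117°) = 0.1024 I₀ · cos²(40°) = 0.06011 I₀.
So 0.215 W = 0.06011 I₀, giving I₀ = 0.215/0.06011 = 3.577 W.

I₀ ≈ 3.58 W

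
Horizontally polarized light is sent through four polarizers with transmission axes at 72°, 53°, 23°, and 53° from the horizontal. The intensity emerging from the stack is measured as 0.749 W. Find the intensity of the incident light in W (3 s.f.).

I₀ ≈ 15.6 W

I₁ = I₀ cos²(72° − 0°) = I₀ cos²(72°) = 0.09549 I₀.
I₂ = I₁ cos²(53° − 72°) = 0.09549 I₀ · cos²(19°) = 0.08537 I₀.
I₃ = I₂ cos²(23° − 53°) = 0.08537 I₀ · cos²(30°) = 0.06403 I₀.
I₄ = I₃ cos²(53° − 23°) = 0.06403 I₀ · cos²(30°) = 0.04802 I₀.
So 0.749 W = 0.04802 I₀, giving I₀ = 0.749/0.04802 = 15.6 W.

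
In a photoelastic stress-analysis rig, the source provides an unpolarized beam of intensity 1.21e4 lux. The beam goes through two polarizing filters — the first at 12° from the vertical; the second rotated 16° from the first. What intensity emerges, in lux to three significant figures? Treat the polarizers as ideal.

Unpolarized light through the first polarizer → I₁ = 1.21e4 lux/2 = 6050 lux, polarized at 12°.
I₂ = I₁ · cos²(16°) = 6050 · 0.924 = 5590 lux.

I ≈ 5590 lux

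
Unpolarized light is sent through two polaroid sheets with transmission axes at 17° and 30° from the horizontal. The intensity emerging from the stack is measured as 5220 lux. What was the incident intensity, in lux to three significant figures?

Unpolarized light through the first polarizer → I₁ = ½ I₀, now polarized at 17°.
I₂ = I₁ cos²(30° − 17°) = 0.5 I₀ · cos²(13°) = 0.4747 I₀.
So 5220 lux = 0.4747 I₀, giving I₀ = 5220/0.4747 = 1.1e+04 lux.

I₀ ≈ 1.10e4 lux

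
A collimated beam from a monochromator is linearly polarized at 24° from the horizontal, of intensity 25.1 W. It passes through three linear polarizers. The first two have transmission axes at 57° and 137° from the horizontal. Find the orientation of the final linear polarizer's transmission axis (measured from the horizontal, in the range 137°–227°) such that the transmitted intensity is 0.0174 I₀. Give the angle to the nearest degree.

I₁ = I₀ cos²(57° − 24°) = I₀ cos²(33°) = 0.7034 I₀.
I₂ = I₁ cos²(137° − 57°) = 0.7034 I₀ · cos²(80°) = 0.02121 I₀.
Need I₃/I₀ = 0.0174, so cos²(θ − 137°) = 0.0174 / 0.02121 = 0.8204.
θ − 137° = arccos(√0.8204) = 25.1°, giving θ ≈ 137 + 25.1 = 162.1°.

θ ≈ 162°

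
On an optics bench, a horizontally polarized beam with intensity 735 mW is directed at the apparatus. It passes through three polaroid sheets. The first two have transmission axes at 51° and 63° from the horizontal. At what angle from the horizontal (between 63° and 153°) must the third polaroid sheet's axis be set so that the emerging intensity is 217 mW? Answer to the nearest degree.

I₁ = I₀ cos²(51° − 0°) = I₀ cos²(51°) = 0.396 I₀.
I₂ = I₁ cos²(63° − 51°) = 0.396 I₀ · cos²(12°) = 0.3789 I₀.
Target fraction: 217 / 735 mW = 0.2952 of I₀.
Need I₃/I₀ = 0.2952, so cos²(θ − 63°) = 0.2952 / 0.3789 = 0.7791.
θ − 63° = arccos(√0.7791) = 28.0°, giving θ ≈ 63 + 28.0 = 91.0°.

θ ≈ 91°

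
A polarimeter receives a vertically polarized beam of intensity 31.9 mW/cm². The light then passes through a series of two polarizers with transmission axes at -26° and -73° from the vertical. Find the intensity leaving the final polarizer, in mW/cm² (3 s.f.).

By Malus's law, I₁ = 31.9 mW/cm² · cos²(26°) = 25.77 mW/cm².
I₂ = I₁ · cos²(47°) = 25.77 · 0.4651 = 11.99 mW/cm².

I ≈ 12.0 mW/cm²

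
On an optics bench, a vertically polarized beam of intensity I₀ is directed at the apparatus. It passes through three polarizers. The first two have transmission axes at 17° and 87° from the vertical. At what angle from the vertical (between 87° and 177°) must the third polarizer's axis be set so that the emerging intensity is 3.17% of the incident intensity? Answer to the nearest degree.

By Malus's law, I₁ = I₀ cos²(17° − 0°) = I₀ cos²(17°) = 0.9145 I₀.
I₂ = I₁ cos²(87° − 17°) = 0.9145 I₀ · cos²(70°) = 0.107 I₀.
Need I₃/I₀ = 0.0317, so cos²(θ − 87°) = 0.0317 / 0.107 = 0.2963.
θ − 87° = arccos(√0.2963) = 57.0°, giving θ ≈ 87 + 57.0 = 144.0°.

θ ≈ 144°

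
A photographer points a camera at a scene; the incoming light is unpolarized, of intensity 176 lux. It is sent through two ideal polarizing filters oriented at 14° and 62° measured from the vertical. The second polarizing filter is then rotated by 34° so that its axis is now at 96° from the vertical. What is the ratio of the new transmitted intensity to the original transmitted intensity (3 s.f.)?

Before rotation:
Unpolarized light through the first polarizer → I₁ = ½ I₀, now polarized at 14°.
I₂ = I₁ cos²(62° − 14°) = 0.5 I₀ · cos²(48°) = 0.2239 I₀.
After rotation:
Unpolarized light through the first polarizer → I₁ = ½ I₀, now polarized at 14°.
I₂ = I₁ cos²(96° − 14°) = 0.5 I₀ · cos²(82°) = 0.009685 I₀.
Ratio = 0.009685 / 0.2239 = 0.04326.

I_new/I_old ≈ 0.0433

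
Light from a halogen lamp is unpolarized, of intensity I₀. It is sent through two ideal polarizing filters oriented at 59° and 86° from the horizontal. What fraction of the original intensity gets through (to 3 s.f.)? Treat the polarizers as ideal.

≈ 0.397 I₀

Unpolarized light through the first polarizer → I₁ = ½ I₀, now polarized at 59°.
I₂ = I₁ cos²(86° − 59°) = 0.5 I₀ · cos²(27°) = 0.3969 I₀.
Transmitted fraction = 0.3969.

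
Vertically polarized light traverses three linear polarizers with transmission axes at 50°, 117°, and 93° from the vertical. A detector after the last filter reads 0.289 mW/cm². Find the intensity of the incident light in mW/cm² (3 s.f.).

By Malus's law, I₁ = I₀ cos²(50° − 0°) = I₀ cos²(50°) = 0.4132 I₀.
I₂ = I₁ cos²(117° − 50°) = 0.4132 I₀ · cos²(67°) = 0.06308 I₀.
I₃ = I₂ cos²(93° − 117°) = 0.06308 I₀ · cos²(24°) = 0.05264 I₀.
So 0.289 mW/cm² = 0.05264 I₀, giving I₀ = 0.289/0.05264 = 5.49 mW/cm².

I₀ ≈ 5.49 mW/cm²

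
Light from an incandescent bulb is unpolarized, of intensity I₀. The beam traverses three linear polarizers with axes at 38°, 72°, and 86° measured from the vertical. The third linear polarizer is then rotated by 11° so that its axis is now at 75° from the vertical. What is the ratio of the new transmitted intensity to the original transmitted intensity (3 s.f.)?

Before rotation:
Unpolarized light through the first polarizer → I₁ = ½ I₀, now polarized at 38°.
I₂ = I₁ cos²(72° − 38°) = 0.5 I₀ · cos²(34°) = 0.3437 I₀.
I₃ = I₂ cos²(86° − 72°) = 0.3437 I₀ · cos²(14°) = 0.3235 I₀.
After rotation:
Unpolarized light through the first polarizer → I₁ = ½ I₀, now polarized at 38°.
I₂ = I₁ cos²(72° − 38°) = 0.5 I₀ · cos²(34°) = 0.3437 I₀.
I₃ = I₂ cos²(75° − 72°) = 0.3437 I₀ · cos²(3°) = 0.3427 I₀.
Ratio = 0.3427 / 0.3235 = 1.059.

I_new/I_old ≈ 1.06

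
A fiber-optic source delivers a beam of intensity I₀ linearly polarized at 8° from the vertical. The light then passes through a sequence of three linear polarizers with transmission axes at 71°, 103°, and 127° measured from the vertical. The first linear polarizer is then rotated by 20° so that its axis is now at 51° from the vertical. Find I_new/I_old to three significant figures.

Before rotation:
I₁ = I₀ cos²(71° − 8°) = I₀ cos²(63°) = 0.2061 I₀.
I₂ = I₁ cos²(103° − 71°) = 0.2061 I₀ · cos²(32°) = 0.1482 I₀.
I₃ = I₂ cos²(127° − 103°) = 0.1482 I₀ · cos²(24°) = 0.1237 I₀.
After rotation:
I₁ = I₀ cos²(51° − 8°) = I₀ cos²(43°) = 0.5349 I₀.
I₂ = I₁ cos²(103° − 51°) = 0.5349 I₀ · cos²(52°) = 0.2027 I₀.
I₃ = I₂ cos²(127° − 103°) = 0.2027 I₀ · cos²(24°) = 0.1692 I₀.
Ratio = 0.1692 / 0.1237 = 1.368.

I_new/I_old ≈ 1.37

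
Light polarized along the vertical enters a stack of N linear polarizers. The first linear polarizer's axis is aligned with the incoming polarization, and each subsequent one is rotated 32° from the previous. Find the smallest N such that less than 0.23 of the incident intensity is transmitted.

N = 6

First polarizer is aligned with the polarization: full transmission.
Each further stage multiplies by cos²(32°) = 0.7192.
After N polarizers: T = 0.7192^(N−1). Require T < 0.23 ⇒ N−1 > ln(0.23)/ln(0.7192) = 4.46, so N−1 ≥ 5 and N = 6.
Check: N=6 gives T = 0.1924 < 0.23; N=5 gives T = 0.2675.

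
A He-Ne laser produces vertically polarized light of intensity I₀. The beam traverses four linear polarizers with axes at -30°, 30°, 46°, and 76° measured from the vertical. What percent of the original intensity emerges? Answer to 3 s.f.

By Malus's law, I₁ = I₀ cos²(-30° − 0°) = I₀ cos²(30°) = 0.75 I₀.
I₂ = I₁ cos²(30° + 30°) = 0.75 I₀ · cos²(60°) = 0.1875 I₀.
I₃ = I₂ cos²(46° − 30°) = 0.1875 I₀ · cos²(16°) = 0.1733 I₀.
I₄ = I₃ cos²(76° − 46°) = 0.1733 I₀ · cos²(30°) = 0.1299 I₀.
That is 12.99% of the incident intensity.

≈ 13.0%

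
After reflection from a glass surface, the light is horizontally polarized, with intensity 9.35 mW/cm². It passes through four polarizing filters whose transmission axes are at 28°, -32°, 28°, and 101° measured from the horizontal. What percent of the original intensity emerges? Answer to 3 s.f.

≈ 0.417%

I₁ = 9.35 mW/cm² · cos²(28°) = 7.289 mW/cm².
I₂ = I₁ · cos²(60°) = 7.289 · 0.25 = 1.822 mW/cm².
I₃ = I₂ · cos²(60°) = 1.822 · 0.25 = 0.4556 mW/cm².
I₄ = I₃ · cos²(73°) = 0.4556 · 0.08548 = 0.03894 mW/cm².
That is 0.4165% of the incident intensity.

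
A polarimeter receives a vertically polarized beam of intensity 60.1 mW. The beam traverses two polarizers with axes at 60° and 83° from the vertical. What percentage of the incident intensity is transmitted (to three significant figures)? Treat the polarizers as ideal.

≈ 21.2%

By Malus's law, I₁ = 60.1 mW · cos²(60°) = 15.03 mW.
I₂ = I₁ · cos²(23°) = 15.03 · 0.8473 = 12.73 mW.
That is 21.18% of the incident intensity.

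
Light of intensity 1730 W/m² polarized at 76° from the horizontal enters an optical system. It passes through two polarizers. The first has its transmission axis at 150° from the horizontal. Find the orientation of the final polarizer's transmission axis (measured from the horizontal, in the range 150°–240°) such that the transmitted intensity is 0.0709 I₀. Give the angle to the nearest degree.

θ ≈ 165°

By Malus's law, I₁ = I₀ cos²(150° − 76°) = I₀ cos²(74°) = 0.07598 I₀.
Need I₂/I₀ = 0.0709, so cos²(θ − 150°) = 0.0709 / 0.07598 = 0.9332.
θ − 150° = arccos(√0.9332) = 15.0°, giving θ ≈ 150 + 15.0 = 165.0°.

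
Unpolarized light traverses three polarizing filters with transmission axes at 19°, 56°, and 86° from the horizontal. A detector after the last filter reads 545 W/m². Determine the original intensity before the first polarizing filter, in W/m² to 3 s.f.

I₀ ≈ 2280 W/m²

Unpolarized light through the first polarizer → I₁ = ½ I₀, now polarized at 19°.
I₂ = I₁ cos²(56° − 19°) = 0.5 I₀ · cos²(37°) = 0.3189 I₀.
I₃ = I₂ cos²(86° − 56°) = 0.3189 I₀ · cos²(30°) = 0.2392 I₀.
So 545 W/m² = 0.2392 I₀, giving I₀ = 545/0.2392 = 2279 W/m².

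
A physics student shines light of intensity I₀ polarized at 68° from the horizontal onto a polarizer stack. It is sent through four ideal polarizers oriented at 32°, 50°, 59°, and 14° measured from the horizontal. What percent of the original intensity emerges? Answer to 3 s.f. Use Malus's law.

≈ 28.9%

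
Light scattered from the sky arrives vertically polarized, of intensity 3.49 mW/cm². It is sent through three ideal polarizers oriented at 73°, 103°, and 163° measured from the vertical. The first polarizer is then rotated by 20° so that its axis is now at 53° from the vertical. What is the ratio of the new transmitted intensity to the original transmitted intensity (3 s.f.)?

I_new/I_old ≈ 2.33

Before rotation:
I₁ = I₀ cos²(73° − 0°) = I₀ cos²(73°) = 0.08548 I₀.
I₂ = I₁ cos²(103° − 73°) = 0.08548 I₀ · cos²(30°) = 0.06411 I₀.
I₃ = I₂ cos²(163° − 103°) = 0.06411 I₀ · cos²(60°) = 0.01603 I₀.
After rotation:
I₁ = I₀ cos²(53° − 0°) = I₀ cos²(53°) = 0.3622 I₀.
I₂ = I₁ cos²(103° − 53°) = 0.3622 I₀ · cos²(50°) = 0.1496 I₀.
I₃ = I₂ cos²(163° − 103°) = 0.1496 I₀ · cos²(60°) = 0.03741 I₀.
Ratio = 0.03741 / 0.01603 = 2.334.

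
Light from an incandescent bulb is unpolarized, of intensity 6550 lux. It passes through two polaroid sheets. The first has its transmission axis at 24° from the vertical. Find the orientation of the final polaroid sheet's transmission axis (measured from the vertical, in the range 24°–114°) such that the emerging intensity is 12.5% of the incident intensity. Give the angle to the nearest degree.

θ ≈ 84°

Unpolarized light through the first polarizer → I₁ = ½ I₀, now polarized at 24°.
Need I₂/I₀ = 0.125, so cos²(θ − 24°) = 0.125 / 0.5 = 0.25.
θ − 24° = arccos(√0.25) = 60.0°, giving θ ≈ 24 + 60.0 = 84.0°.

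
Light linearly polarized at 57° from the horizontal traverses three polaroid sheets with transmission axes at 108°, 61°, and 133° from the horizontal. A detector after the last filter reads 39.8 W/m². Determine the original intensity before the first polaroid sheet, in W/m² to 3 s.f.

I₀ ≈ 2260 W/m²

I₁ = I₀ cos²(108° − 57°) = I₀ cos²(51°) = 0.396 I₀.
I₂ = I₁ cos²(61° − 108°) = 0.396 I₀ · cos²(47°) = 0.1842 I₀.
I₃ = I₂ cos²(133° − 61°) = 0.1842 I₀ · cos²(72°) = 0.01759 I₀.
So 39.8 W/m² = 0.01759 I₀, giving I₀ = 39.8/0.01759 = 2263 W/m².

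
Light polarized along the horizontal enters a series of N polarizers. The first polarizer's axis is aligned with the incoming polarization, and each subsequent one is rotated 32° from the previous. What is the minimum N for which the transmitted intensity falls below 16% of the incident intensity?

N = 7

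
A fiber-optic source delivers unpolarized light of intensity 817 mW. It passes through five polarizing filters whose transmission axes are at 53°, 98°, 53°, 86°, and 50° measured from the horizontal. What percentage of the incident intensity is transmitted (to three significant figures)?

Unpolarized light through the first polarizer → I₁ = 817 mW/2 = 408.5 mW, polarized at 53°.
I₂ = I₁ · cos²(45°) = 408.5 · 0.5 = 204.3 mW.
I₃ = I₂ · cos²(45°) = 204.3 · 0.5 = 102.1 mW.
I₄ = I₃ · cos²(33°) = 102.1 · 0.7034 = 71.83 mW.
I₅ = I₄ · cos²(36°) = 71.83 · 0.6545 = 47.01 mW.
That is 5.755% of the incident intensity.

≈ 5.75%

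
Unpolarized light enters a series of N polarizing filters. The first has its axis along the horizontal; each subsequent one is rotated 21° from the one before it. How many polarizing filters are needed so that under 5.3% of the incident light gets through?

First polarizer halves the unpolarized light: factor 1/2.
Each further stage multiplies by cos²(21°) = 0.8716.
After N polarizers: T = 0.5·0.8716^(N−1). Require T < 0.053 ⇒ N−1 > ln(0.053/0.5)/ln(0.8716) = 16.33, so N−1 ≥ 17 and N = 18.
Check: N=18 gives T = 0.04832 < 0.053; N=17 gives T = 0.05544.

N = 18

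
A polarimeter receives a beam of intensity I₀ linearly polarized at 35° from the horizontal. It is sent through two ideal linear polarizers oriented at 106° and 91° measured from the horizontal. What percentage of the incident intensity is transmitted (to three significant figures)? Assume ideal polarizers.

≈ 9.89%

By Malus's law, I₁ = I₀ cos²(106° − 35°) = I₀ cos²(71°) = 0.106 I₀.
I₂ = I₁ cos²(91° − 106°) = 0.106 I₀ · cos²(15°) = 0.09889 I₀.
That is 9.889% of the incident intensity.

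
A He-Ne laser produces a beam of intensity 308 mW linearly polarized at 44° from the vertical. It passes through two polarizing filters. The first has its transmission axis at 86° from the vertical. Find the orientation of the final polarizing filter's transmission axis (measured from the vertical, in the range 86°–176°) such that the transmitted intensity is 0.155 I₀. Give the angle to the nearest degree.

By Malus's law, I₁ = I₀ cos²(86° − 44°) = I₀ cos²(42°) = 0.5523 I₀.
Need I₂/I₀ = 0.155, so cos²(θ − 86°) = 0.155 / 0.5523 = 0.2807.
θ − 86° = arccos(√0.2807) = 58.0°, giving θ ≈ 86 + 58.0 = 144.0°.

θ ≈ 144°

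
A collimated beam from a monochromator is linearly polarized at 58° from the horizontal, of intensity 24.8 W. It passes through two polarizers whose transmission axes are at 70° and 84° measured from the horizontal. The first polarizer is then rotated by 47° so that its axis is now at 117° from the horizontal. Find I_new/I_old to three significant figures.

Before rotation:
I₁ = I₀ cos²(70° − 58°) = I₀ cos²(12°) = 0.9568 I₀.
I₂ = I₁ cos²(84° − 70°) = 0.9568 I₀ · cos²(14°) = 0.9008 I₀.
After rotation:
I₁ = I₀ cos²(117° − 58°) = I₀ cos²(59°) = 0.2653 I₀.
I₂ = I₁ cos²(84° − 117°) = 0.2653 I₀ · cos²(33°) = 0.1866 I₀.
Ratio = 0.1866 / 0.9008 = 0.2071.

I_new/I_old ≈ 0.207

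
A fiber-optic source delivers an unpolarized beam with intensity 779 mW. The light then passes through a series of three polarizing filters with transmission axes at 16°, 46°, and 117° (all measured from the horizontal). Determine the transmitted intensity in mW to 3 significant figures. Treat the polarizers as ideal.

I ≈ 31.0 mW

Unpolarized light through the first polarizer → I₁ = 779 mW/2 = 389.5 mW, polarized at 16°.
I₂ = I₁ · cos²(30°) = 389.5 · 0.75 = 292.1 mW.
I₃ = I₂ · cos²(71°) = 292.1 · 0.106 = 30.96 mW.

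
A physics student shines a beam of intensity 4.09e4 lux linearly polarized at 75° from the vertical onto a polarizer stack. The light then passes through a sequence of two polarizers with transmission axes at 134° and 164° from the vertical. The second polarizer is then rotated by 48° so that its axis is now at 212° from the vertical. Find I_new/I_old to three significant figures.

Before rotation:
I₁ = I₀ cos²(134° − 75°) = I₀ cos²(59°) = 0.2653 I₀.
I₂ = I₁ cos²(164° − 134°) = 0.2653 I₀ · cos²(30°) = 0.1989 I₀.
After rotation:
I₁ = I₀ cos²(134° − 75°) = I₀ cos²(59°) = 0.2653 I₀.
I₂ = I₁ cos²(212° − 134°) = 0.2653 I₀ · cos²(78°) = 0.01147 I₀.
Ratio = 0.01147 / 0.1989 = 0.05764.

I_new/I_old ≈ 0.0576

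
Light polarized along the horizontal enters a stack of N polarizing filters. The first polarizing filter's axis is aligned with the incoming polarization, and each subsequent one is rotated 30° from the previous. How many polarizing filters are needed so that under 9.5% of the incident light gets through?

First polarizer is aligned with the polarization: full transmission.
Each further stage multiplies by cos²(30°) = 0.75.
After N polarizers: T = 0.75^(N−1). Require T < 0.095 ⇒ N−1 > ln(0.095)/ln(0.75) = 8.18, so N−1 ≥ 9 and N = 10.
Check: N=10 gives T = 0.07508 < 0.095; N=9 gives T = 0.1001.

N = 10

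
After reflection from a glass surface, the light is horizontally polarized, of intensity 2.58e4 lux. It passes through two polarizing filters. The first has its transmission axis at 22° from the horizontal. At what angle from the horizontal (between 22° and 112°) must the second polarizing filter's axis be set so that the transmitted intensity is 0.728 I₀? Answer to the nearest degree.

By Malus's law, I₁ = I₀ cos²(22° − 0°) = I₀ cos²(22°) = 0.8597 I₀.
Need I₂/I₀ = 0.728, so cos²(θ − 22°) = 0.728 / 0.8597 = 0.8468.
θ − 22° = arccos(√0.8468) = 23.0°, giving θ ≈ 22 + 23.0 = 45.0°.

θ ≈ 45°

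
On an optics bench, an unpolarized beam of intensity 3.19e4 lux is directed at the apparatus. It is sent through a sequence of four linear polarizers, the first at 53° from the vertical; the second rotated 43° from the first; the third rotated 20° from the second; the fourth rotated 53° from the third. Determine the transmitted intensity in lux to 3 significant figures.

Unpolarized light through the first polarizer → I₁ = 3.19e4 lux/2 = 1.595e+04 lux, polarized at 53°.
I₂ = I₁ · cos²(43°) = 1.595e+04 · 0.5349 = 8531 lux.
I₃ = I₂ · cos²(20°) = 8531 · 0.883 = 7533 lux.
I₄ = I₃ · cos²(53°) = 7533 · 0.3622 = 2728 lux.

I ≈ 2730 lux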